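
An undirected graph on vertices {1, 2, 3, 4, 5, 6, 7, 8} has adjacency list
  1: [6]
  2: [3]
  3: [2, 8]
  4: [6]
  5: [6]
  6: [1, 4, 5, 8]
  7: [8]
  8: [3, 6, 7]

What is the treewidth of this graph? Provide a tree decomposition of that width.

The largest bag has 2 vertices, giving width 1; this decomposition certifies tw(G) ≤ 1. G has an edge, so its treewidth is at least 1. Combining the bounds, tw(G) = 1.

Treewidth 1.
One optimal decomposition is:
Bags: B1 = {6, 8}  B2 = {7, 8}  B3 = {4, 6}  B4 = {5, 6}  B5 = {1, 6}  B6 = {3, 8}  B7 = {2, 3}
Tree: B1–B2, B1–B3, B1–B4, B4–B5, B2–B6, B6–B7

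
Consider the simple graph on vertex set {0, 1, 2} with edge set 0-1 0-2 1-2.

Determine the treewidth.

2

A width-2 tree decomposition is:
Bags: B1 = {0, 1, 2}
Tree: (single bag)
A single bag containing all 3 vertices is trivially a valid decomposition of width 2. For the lower bound, the 3 vertices {0, 1, 2} are pairwise adjacent, and any tree decomposition puts a clique entirely inside one bag — forcing width ≥ 2. Hence tw(G) = 2 exactly.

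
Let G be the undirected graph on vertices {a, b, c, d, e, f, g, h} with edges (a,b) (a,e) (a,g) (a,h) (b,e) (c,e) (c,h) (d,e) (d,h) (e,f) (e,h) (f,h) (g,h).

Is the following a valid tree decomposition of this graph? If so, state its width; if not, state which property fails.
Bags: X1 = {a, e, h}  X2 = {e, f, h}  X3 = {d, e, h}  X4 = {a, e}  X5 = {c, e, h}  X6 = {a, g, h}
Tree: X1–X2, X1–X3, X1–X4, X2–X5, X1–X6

No — vertex b appears in no bag.

A tree decomposition must satisfy three properties: every vertex lies in some bag; for every edge, both endpoints lie together in some bag; and for every vertex, the bags containing it form a connected subtree. Here vertex b appears in no bag, so the decomposition is invalid.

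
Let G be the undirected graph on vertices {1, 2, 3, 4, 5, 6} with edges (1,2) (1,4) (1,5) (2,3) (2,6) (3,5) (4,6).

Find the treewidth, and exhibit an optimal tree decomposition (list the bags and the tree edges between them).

Treewidth 2.
One such decomposition:
Bags: B1 = {1, 4, 6}  B2 = {1, 2, 6}  B3 = {1, 2, 5}  B4 = {2, 3, 5}
Tree: B1–B2, B2–B3, B3–B4

Each bag holds 3 vertices, so the decomposition has width 2, which upper-bounds the treewidth. Since 4–6–2–1–4 is a cycle in G, G is not acyclic. Forests are exactly the graphs of treewidth ≤ 1, so tw(G) ≥ 2. Combining the bounds, tw(G) = 2.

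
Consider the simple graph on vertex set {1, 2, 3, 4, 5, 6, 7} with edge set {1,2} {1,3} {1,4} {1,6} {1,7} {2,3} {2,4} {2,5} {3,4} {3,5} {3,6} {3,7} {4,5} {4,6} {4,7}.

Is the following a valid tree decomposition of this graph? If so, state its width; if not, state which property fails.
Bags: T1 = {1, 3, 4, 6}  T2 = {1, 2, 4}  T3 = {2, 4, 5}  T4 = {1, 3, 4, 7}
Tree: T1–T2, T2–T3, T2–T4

No — edge (3,2) lies in no bag.

A tree decomposition must satisfy three properties: every vertex lies in some bag; for every edge, both endpoints lie together in some bag; and for every vertex, the bags containing it form a connected subtree. Here edge (3,2) lies in no bag, so the decomposition is invalid.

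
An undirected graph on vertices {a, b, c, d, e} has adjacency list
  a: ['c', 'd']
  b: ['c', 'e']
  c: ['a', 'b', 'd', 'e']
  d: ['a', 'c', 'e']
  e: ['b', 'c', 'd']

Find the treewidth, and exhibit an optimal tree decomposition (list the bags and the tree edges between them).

Treewidth 2.
One optimal decomposition is:
Bags: B1 = {a, c, d}  B2 = {c, d, e}  B3 = {b, c, e}
Tree: B1–B2, B2–B3

Every bag has size at most 3, so the width is 3 − 1 = 2 and tw(G) ≤ 2. Conversely, {c, d, e} is a clique of size 3, and the vertices of any clique must share a bag in every tree decomposition; so some bag has ≥ 3 vertices and tw(G) ≥ 2. Therefore the treewidth is 2.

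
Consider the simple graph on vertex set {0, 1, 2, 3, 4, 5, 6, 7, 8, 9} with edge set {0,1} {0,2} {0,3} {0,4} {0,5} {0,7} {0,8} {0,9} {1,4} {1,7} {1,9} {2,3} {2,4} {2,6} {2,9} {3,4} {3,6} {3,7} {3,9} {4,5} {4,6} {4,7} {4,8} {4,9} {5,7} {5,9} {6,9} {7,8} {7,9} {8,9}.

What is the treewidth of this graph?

A width-4 tree decomposition is:
Bags: B1 = {0, 3, 4, 7, 9}  B2 = {0, 4, 5, 7, 9}  B3 = {0, 4, 7, 8, 9}  B4 = {0, 2, 3, 4, 9}  B5 = {0, 1, 4, 7, 9}  B6 = {2, 3, 4, 6, 9}
Tree: B1–B2, B2–B3, B1–B4, B2–B5, B4–B6
Each bag holds 5 vertices, so the decomposition has width 4, which upper-bounds the treewidth. For the lower bound, the 5 vertices {0, 2, 3, 4, 9} are pairwise adjacent, and any tree decomposition puts a clique entirely inside one bag — forcing width ≥ 4. Hence tw(G) = 4 exactly.

4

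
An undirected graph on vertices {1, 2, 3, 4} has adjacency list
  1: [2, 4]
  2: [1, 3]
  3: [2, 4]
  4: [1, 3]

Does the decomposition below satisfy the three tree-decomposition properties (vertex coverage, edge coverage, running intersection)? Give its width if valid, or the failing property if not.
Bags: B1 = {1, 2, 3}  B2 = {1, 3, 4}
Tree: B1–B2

Yes; width 2.

Checking the three conditions: (i) the bags cover all of {1, 2, 3, 4}; (ii) for each edge, some bag contains both endpoints; (iii) the bags containing any fixed vertex form a subtree. All hold, so the decomposition is valid with width 3 − 1 = 2.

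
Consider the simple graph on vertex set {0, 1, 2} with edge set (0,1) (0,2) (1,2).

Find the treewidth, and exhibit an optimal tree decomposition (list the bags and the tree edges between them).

Treewidth 2.
Bags: B1 = {0, 1, 2}
Tree: (single bag)

With just one bag of size 3, the width is 3 − 1 = 2, so tw(G) ≤ 2. Conversely, {0, 1, 2} is a clique of size 3, and the vertices of any clique must share a bag in every tree decomposition; so some bag has ≥ 3 vertices and tw(G) ≥ 2. The upper and lower bounds meet at 2, so that is the treewidth.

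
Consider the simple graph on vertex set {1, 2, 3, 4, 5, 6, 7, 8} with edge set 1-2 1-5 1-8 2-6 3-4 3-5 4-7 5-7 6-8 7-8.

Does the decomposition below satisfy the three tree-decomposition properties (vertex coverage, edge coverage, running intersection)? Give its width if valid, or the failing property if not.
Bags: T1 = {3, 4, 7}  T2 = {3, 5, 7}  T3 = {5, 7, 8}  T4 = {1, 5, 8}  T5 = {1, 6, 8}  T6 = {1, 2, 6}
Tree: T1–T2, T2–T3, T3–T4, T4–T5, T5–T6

Vertex coverage: the bags together contain {1, 2, 3, 4, 5, 6, 7, 8}, the full vertex set. Edge coverage: each edge of G has both endpoints in at least one bag. Running intersection: for every vertex, the bags containing it form a connected subtree. All three properties hold, so this is a valid tree decomposition of width max|bag| − 1 = 2, and hence tw(G) ≤ 2.

Yes; width 2.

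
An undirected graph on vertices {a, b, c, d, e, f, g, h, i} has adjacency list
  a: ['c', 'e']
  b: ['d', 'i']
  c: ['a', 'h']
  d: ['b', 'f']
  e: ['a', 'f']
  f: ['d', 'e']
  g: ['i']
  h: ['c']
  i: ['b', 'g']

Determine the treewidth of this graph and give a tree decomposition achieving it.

Each bag holds 2 vertices, so the decomposition has width 1, which upper-bounds the treewidth. Any graph with an edge has treewidth ≥ 1, and G has the edge h–c. The upper and lower bounds meet at 1, so that is the treewidth.

Treewidth 1.
Bags: B1 = {c, h}  B2 = {a, c}  B3 = {a, e}  B4 = {e, f}  B5 = {d, f}  B6 = {b, d}  B7 = {b, i}  B8 = {g, i}
Tree: B1–B2, B2–B3, B3–B4, B4–B5, B5–B6, B6–B7, B7–B8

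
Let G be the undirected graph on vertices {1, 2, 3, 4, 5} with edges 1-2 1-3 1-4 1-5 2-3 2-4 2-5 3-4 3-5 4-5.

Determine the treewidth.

A width-4 tree decomposition is:
Bags: B1 = {1, 2, 3, 4, 5}
Tree: (single bag)
With just one bag of size 5, the width is 5 − 1 = 4, so tw(G) ≤ 4. For the lower bound, the 5 vertices {1, 2, 3, 4, 5} are pairwise adjacent, and any tree decomposition puts a clique entirely inside one bag — forcing width ≥ 4. Therefore the treewidth is 4.

4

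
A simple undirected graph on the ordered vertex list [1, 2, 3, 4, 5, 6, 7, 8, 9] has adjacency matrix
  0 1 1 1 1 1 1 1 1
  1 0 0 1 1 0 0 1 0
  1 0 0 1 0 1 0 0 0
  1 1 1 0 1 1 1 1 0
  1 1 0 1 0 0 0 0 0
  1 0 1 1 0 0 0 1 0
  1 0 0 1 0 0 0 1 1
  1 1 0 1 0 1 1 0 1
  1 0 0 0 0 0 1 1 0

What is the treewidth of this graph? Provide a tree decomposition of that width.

Each bag holds 4 vertices, so the decomposition has width 3, which upper-bounds the treewidth. For the lower bound, the 4 vertices {1, 7, 8, 9} are pairwise adjacent, and any tree decomposition puts a clique entirely inside one bag — forcing width ≥ 3. Therefore the treewidth is 3.

Treewidth 3.
Bags: B1 = {1, 4, 7, 8}  B2 = {1, 7, 8, 9}  B3 = {1, 4, 6, 8}  B4 = {1, 2, 4, 8}  B5 = {1, 3, 4, 6}  B6 = {1, 2, 4, 5}
Tree: B1–B2, B1–B3, B3–B4, B3–B5, B4–B6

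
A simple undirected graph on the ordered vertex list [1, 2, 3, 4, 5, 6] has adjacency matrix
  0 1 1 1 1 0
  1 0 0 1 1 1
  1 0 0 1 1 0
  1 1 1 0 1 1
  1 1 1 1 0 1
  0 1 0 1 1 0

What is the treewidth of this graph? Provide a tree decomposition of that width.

Every bag has size at most 4, so the width is 4 − 1 = 3 and tw(G) ≤ 3. Conversely, {1, 2, 4, 5} is a clique of size 4, and the vertices of any clique must share a bag in every tree decomposition; so some bag has ≥ 4 vertices and tw(G) ≥ 3. Hence tw(G) = 3 exactly.

Treewidth 3.
Bags: B1 = {1, 3, 4, 5}  B2 = {1, 2, 4, 5}  B3 = {2, 4, 5, 6}
Tree: B1–B2, B2–B3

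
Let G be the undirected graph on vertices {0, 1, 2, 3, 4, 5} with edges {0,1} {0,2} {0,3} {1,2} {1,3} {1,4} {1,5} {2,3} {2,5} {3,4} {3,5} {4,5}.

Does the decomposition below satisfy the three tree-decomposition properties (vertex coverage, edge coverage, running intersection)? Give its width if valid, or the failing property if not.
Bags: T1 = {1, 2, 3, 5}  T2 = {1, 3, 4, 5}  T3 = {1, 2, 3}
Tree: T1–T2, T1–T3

A tree decomposition must satisfy three properties: every vertex lies in some bag; for every edge, both endpoints lie together in some bag; and for every vertex, the bags containing it form a connected subtree. Here vertex 0 appears in no bag, so the decomposition is invalid.

No — vertex 0 appears in no bag.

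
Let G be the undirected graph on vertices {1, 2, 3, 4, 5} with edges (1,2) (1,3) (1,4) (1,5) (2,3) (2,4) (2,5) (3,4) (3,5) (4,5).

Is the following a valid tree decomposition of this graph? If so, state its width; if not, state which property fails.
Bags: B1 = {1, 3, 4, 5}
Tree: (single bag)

No — vertex 2 appears in no bag.

A tree decomposition must satisfy three properties: every vertex lies in some bag; for every edge, both endpoints lie together in some bag; and for every vertex, the bags containing it form a connected subtree. Here vertex 2 appears in no bag, so the decomposition is invalid.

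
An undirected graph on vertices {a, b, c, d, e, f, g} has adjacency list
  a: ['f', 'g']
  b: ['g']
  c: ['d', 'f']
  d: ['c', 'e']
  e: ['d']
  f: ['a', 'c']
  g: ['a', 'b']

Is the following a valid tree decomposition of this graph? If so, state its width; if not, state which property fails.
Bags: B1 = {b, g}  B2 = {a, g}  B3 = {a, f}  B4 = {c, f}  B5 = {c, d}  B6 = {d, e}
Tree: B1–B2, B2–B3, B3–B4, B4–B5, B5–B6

Checking the three conditions: (i) the bags cover all of {a, b, c, d, e, f, g}; (ii) for each edge, some bag contains both endpoints; (iii) the bags containing any fixed vertex form a subtree. All hold, so the decomposition is valid with width 2 − 1 = 1.

Yes; width 1.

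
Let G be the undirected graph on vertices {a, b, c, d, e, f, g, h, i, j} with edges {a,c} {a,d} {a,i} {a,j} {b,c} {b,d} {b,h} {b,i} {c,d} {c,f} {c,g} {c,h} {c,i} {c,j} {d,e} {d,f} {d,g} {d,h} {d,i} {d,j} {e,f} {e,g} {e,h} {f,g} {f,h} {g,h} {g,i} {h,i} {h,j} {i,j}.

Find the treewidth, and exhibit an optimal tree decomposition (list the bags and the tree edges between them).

Each bag holds 5 vertices, so the decomposition has width 4, which upper-bounds the treewidth. For the lower bound, the 5 vertices {d, e, f, g, h} are pairwise adjacent, and any tree decomposition puts a clique entirely inside one bag — forcing width ≥ 4. Therefore the treewidth is 4.

Treewidth 4.
One such decomposition:
Bags: B1 = {c, d, g, h, i}  B2 = {c, d, h, i, j}  B3 = {c, d, f, g, h}  B4 = {d, e, f, g, h}  B5 = {b, c, d, h, i}  B6 = {a, c, d, i, j}
Tree: B1–B2, B1–B3, B3–B4, B1–B5, B2–B6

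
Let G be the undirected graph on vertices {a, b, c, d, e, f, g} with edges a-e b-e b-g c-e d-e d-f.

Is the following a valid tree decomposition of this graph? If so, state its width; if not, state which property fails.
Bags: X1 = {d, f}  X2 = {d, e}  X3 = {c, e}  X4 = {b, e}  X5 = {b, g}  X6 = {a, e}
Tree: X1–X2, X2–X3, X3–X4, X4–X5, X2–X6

Checking the three conditions: (i) the bags cover all of {a, b, c, d, e, f, g}; (ii) for each edge, some bag contains both endpoints; (iii) the bags containing any fixed vertex form a subtree. All hold, so the decomposition is valid with width 2 − 1 = 1.

Yes; width 1.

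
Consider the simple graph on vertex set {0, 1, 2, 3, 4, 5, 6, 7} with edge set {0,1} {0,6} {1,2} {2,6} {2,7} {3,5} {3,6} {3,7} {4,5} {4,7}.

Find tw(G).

A width-2 tree decomposition is:
Bags: B1 = {0, 1, 2}  B2 = {0, 2, 6}  B3 = {2, 6, 7}  B4 = {3, 6, 7}  B5 = {3, 4, 7}  B6 = {3, 4, 5}
Tree: B1–B2, B2–B3, B3–B4, B4–B5, B5–B6
Each bag holds 3 vertices, so the decomposition has width 2, which upper-bounds the treewidth. Since 1–0–6–2–1 is a cycle in G, G is not acyclic. Forests are exactly the graphs of treewidth ≤ 1, so tw(G) ≥ 2. The upper and lower bounds meet at 2, so that is the treewidth.

2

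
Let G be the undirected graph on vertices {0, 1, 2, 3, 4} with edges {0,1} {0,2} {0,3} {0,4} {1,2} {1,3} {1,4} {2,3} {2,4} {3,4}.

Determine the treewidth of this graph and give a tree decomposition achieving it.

With just one bag of size 5, the width is 5 − 1 = 4, so tw(G) ≤ 4. For the lower bound, the 5 vertices {0, 1, 2, 3, 4} are pairwise adjacent, and any tree decomposition puts a clique entirely inside one bag — forcing width ≥ 4. Combining the bounds, tw(G) = 4.

Treewidth 4.
One such decomposition:
Bags: B1 = {0, 1, 2, 3, 4}
Tree: (single bag)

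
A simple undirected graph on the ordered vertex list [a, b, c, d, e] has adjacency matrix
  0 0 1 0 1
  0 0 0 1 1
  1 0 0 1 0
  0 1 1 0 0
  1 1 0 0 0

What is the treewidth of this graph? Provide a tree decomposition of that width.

Each bag holds 3 vertices, so the decomposition has width 2, which upper-bounds the treewidth. For the lower bound, G contains the cycle e–a–c–d–b–e, so G is not a forest; only forests have treewidth ≤ 1, hence tw(G) ≥ 2. Therefore the treewidth is 2.

Treewidth 2.
One such decomposition:
Bags: B1 = {a, c, e}  B2 = {c, d, e}  B3 = {b, d, e}
Tree: B1–B2, B2–B3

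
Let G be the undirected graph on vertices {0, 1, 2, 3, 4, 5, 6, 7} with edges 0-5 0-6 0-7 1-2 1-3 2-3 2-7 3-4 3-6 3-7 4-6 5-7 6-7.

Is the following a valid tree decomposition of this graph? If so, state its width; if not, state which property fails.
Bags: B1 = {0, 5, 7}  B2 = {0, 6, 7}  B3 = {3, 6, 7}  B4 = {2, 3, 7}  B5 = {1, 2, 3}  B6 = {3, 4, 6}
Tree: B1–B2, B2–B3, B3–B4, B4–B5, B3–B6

Yes; width 2.

Every vertex of G appears in some bag (union = {0, 1, 2, 3, 4, 5, 6, 7}); every edge is covered by a bag; and for each vertex v the set of bags containing v is connected in the bag tree. The decomposition is therefore valid. The largest bag has 3 vertices, so the width is 2.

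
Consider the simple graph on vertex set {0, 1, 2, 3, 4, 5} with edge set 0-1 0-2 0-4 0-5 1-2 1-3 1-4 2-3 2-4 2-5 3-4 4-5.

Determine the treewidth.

3

A width-3 tree decomposition is:
Bags: B1 = {0, 2, 4, 5}  B2 = {0, 1, 2, 4}  B3 = {1, 2, 3, 4}
Tree: B1–B2, B2–B3
Every bag has size at most 4, so the width is 4 − 1 = 3 and tw(G) ≤ 3. On the other hand G contains the 4-clique {0, 1, 2, 4}. A clique must lie in a single bag of any decomposition, so no decomposition can have width below 3. Therefore the treewidth is 3.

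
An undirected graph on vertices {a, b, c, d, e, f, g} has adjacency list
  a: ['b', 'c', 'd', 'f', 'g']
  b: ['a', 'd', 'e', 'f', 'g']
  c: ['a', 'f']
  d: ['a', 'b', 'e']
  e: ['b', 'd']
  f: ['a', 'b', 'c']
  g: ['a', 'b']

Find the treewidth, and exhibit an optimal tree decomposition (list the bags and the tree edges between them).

Treewidth 2.
One such decomposition:
Bags: B1 = {a, b, f}  B2 = {a, b, d}  B3 = {a, c, f}  B4 = {a, b, g}  B5 = {b, d, e}
Tree: B1–B2, B1–B3, B1–B4, B2–B5

Every bag has size at most 3, so the width is 3 − 1 = 2 and tw(G) ≤ 2. For the lower bound, the 3 vertices {b, d, e} are pairwise adjacent, and any tree decomposition puts a clique entirely inside one bag — forcing width ≥ 2. Therefore the treewidth is 2.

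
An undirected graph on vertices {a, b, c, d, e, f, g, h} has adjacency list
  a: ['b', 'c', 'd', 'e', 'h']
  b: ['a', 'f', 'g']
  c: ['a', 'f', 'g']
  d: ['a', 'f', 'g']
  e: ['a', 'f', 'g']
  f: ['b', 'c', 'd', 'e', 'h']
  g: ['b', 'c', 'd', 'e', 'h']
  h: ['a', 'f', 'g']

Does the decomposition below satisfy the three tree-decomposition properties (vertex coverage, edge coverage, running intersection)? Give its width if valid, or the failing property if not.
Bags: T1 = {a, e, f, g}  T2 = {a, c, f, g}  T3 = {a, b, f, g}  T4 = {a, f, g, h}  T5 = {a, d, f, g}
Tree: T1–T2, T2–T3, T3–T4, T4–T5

Yes; width 3.

Checking the three conditions: (i) the bags cover all of {a, b, c, d, e, f, g, h}; (ii) for each edge, some bag contains both endpoints; (iii) the bags containing any fixed vertex form a subtree. All hold, so the decomposition is valid with width 4 − 1 = 3.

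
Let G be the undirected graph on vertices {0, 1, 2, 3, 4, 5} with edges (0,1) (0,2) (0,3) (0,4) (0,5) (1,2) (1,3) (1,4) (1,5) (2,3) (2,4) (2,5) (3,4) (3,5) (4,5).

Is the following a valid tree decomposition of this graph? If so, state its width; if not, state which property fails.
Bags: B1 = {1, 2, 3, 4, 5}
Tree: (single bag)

A tree decomposition must satisfy three properties: every vertex lies in some bag; for every edge, both endpoints lie together in some bag; and for every vertex, the bags containing it form a connected subtree. Here vertex 0 appears in no bag, so the decomposition is invalid.

No — vertex 0 appears in no bag.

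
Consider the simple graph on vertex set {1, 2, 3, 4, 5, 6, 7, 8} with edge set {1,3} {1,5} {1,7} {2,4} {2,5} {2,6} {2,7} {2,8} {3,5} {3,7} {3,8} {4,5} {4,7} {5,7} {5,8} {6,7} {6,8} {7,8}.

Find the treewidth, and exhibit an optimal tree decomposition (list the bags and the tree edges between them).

Treewidth 3.
Bags: B1 = {2, 5, 7, 8}  B2 = {2, 4, 5, 7}  B3 = {2, 6, 7, 8}  B4 = {3, 5, 7, 8}  B5 = {1, 3, 5, 7}
Tree: B1–B2, B1–B3, B1–B4, B4–B5

Each bag holds 4 vertices, so the decomposition has width 3, which upper-bounds the treewidth. For the lower bound, the 4 vertices {1, 3, 5, 7} are pairwise adjacent, and any tree decomposition puts a clique entirely inside one bag — forcing width ≥ 3. Hence tw(G) = 3 exactly.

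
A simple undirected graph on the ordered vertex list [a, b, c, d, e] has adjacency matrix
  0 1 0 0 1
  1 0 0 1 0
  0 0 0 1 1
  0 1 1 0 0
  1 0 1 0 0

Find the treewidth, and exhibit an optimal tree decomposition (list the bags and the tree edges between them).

The largest bag has 3 vertices, giving width 2; this decomposition certifies tw(G) ≤ 2. Since b–a–e–c–d–b is a cycle in G, G is not acyclic. Forests are exactly the graphs of treewidth ≤ 1, so tw(G) ≥ 2. Hence tw(G) = 2 exactly.

Treewidth 2.
Bags: B1 = {a, b, e}  B2 = {b, c, e}  B3 = {b, c, d}
Tree: B1–B2, B2–B3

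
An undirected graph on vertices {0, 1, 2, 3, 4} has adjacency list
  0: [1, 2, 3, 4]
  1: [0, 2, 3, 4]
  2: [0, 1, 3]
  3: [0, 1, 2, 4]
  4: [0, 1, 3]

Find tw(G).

3

A width-3 tree decomposition is:
Bags: B1 = {0, 1, 3, 4}  B2 = {0, 1, 2, 3}
Tree: B1–B2
Each bag holds 4 vertices, so the decomposition has width 3, which upper-bounds the treewidth. Conversely, {0, 1, 2, 3} is a clique of size 4, and the vertices of any clique must share a bag in every tree decomposition; so some bag has ≥ 4 vertices and tw(G) ≥ 3. Combining the bounds, tw(G) = 3.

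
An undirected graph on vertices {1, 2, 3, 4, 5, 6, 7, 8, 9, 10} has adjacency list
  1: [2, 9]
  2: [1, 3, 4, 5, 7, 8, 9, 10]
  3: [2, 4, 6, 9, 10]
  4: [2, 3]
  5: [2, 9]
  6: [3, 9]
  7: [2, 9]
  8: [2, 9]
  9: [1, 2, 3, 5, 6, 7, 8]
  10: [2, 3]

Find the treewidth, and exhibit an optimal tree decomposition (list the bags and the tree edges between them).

The largest bag has 3 vertices, giving width 2; this decomposition certifies tw(G) ≤ 2. Conversely, {1, 2, 9} is a clique of size 3, and the vertices of any clique must share a bag in every tree decomposition; so some bag has ≥ 3 vertices and tw(G) ≥ 2. Combining the bounds, tw(G) = 2.

Treewidth 2.
Bags: B1 = {2, 3, 10}  B2 = {2, 3, 9}  B3 = {2, 7, 9}  B4 = {2, 8, 9}  B5 = {3, 6, 9}  B6 = {1, 2, 9}  B7 = {2, 3, 4}  B8 = {2, 5, 9}
Tree: B1–B2, B2–B3, B2–B4, B2–B5, B2–B6, B2–B7, B3–B8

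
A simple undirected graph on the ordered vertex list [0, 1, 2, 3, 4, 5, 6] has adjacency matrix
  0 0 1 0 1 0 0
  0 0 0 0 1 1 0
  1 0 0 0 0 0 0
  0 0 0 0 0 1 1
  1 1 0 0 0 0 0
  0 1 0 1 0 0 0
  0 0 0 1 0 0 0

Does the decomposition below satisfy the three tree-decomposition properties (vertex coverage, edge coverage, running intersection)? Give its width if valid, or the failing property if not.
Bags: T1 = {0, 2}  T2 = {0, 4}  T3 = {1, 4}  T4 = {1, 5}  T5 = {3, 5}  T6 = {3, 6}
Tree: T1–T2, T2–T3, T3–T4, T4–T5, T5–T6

Yes; width 1.

Vertex coverage: the bags together contain {0, 1, 2, 3, 4, 5, 6}, the full vertex set. Edge coverage: each edge of G has both endpoints in at least one bag. Running intersection: for every vertex, the bags containing it form a connected subtree. All three properties hold, so this is a valid tree decomposition of width max|bag| − 1 = 1, and hence tw(G) ≤ 1.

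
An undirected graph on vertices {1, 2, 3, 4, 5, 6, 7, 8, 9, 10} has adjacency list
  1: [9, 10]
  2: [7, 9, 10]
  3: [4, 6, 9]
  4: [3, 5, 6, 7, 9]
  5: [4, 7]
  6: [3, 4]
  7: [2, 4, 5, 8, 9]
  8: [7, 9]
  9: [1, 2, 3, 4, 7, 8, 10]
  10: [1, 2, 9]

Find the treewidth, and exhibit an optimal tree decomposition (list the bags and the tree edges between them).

Treewidth 2.
Bags: B1 = {2, 7, 9}  B2 = {7, 8, 9}  B3 = {2, 9, 10}  B4 = {4, 7, 9}  B5 = {4, 5, 7}  B6 = {3, 4, 9}  B7 = {1, 9, 10}  B8 = {3, 4, 6}
Tree: B1–B2, B1–B3, B1–B4, B4–B5, B4–B6, B3–B7, B6–B8

Every bag has size at most 3, so the width is 3 − 1 = 2 and tw(G) ≤ 2. Conversely, {1, 9, 10} is a clique of size 3, and the vertices of any clique must share a bag in every tree decomposition; so some bag has ≥ 3 vertices and tw(G) ≥ 2. The upper and lower bounds meet at 2, so that is the treewidth.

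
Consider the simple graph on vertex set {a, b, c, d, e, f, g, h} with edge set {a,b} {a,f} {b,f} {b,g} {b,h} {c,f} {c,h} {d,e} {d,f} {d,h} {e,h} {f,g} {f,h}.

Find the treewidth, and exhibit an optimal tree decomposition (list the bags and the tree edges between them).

Treewidth 2.
Bags: B1 = {b, f, h}  B2 = {c, f, h}  B3 = {d, f, h}  B4 = {a, b, f}  B5 = {d, e, h}  B6 = {b, f, g}
Tree: B1–B2, B1–B3, B1–B4, B3–B5, B4–B6

The largest bag has 3 vertices, giving width 2; this decomposition certifies tw(G) ≤ 2. Conversely, {d, e, h} is a clique of size 3, and the vertices of any clique must share a bag in every tree decomposition; so some bag has ≥ 3 vertices and tw(G) ≥ 2. Therefore the treewidth is 2.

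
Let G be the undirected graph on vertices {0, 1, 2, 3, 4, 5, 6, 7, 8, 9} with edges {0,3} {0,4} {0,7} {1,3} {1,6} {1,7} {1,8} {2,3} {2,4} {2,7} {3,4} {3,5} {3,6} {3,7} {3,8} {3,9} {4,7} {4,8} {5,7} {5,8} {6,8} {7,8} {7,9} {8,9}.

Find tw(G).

3

A width-3 tree decomposition is:
Bags: B1 = {3, 5, 7, 8}  B2 = {3, 4, 7, 8}  B3 = {1, 3, 7, 8}  B4 = {0, 3, 4, 7}  B5 = {2, 3, 4, 7}  B6 = {3, 7, 8, 9}  B7 = {1, 3, 6, 8}
Tree: B1–B2, B1–B3, B2–B4, B4–B5, B2–B6, B3–B7
The largest bag has 4 vertices, giving width 3; this decomposition certifies tw(G) ≤ 3. Conversely, {1, 3, 6, 8} is a clique of size 4, and the vertices of any clique must share a bag in every tree decomposition; so some bag has ≥ 4 vertices and tw(G) ≥ 3. The upper and lower bounds meet at 3, so that is the treewidth.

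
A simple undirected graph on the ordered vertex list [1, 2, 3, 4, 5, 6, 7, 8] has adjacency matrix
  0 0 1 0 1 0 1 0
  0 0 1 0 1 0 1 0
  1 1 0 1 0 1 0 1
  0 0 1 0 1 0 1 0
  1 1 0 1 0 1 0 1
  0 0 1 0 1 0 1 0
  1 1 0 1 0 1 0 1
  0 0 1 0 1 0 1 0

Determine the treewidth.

A width-3 tree decomposition is:
Bags: B1 = {3, 5, 6, 7}  B2 = {2, 3, 5, 7}  B3 = {1, 3, 5, 7}  B4 = {3, 4, 5, 7}  B5 = {3, 5, 7, 8}
Tree: B1–B2, B2–B3, B3–B4, B4–B5
Each bag holds 4 vertices, so the decomposition has width 3, which upper-bounds the treewidth. For the lower bound: the 4 vertex sets {5,6}, {2,7}, {3}, {1} are disjoint, each induces a connected subgraph, and every pair is joined by at least one edge of G. Contracting each set to a single vertex therefore yields K_{4} as a minor, and since treewidth is minor-monotone, tw(G) ≥ tw(K_{4}) = 3. Hence tw(G) = 3 exactly.

3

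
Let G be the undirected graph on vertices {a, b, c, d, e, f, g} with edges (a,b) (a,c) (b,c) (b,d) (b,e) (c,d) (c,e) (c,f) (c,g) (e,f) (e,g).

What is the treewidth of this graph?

A width-2 tree decomposition is:
Bags: B1 = {c, e, f}  B2 = {b, c, e}  B3 = {b, c, d}  B4 = {a, b, c}  B5 = {c, e, g}
Tree: B1–B2, B2–B3, B2–B4, B2–B5
Each bag holds 3 vertices, so the decomposition has width 2, which upper-bounds the treewidth. Conversely, {c, e, g} is a clique of size 3, and the vertices of any clique must share a bag in every tree decomposition; so some bag has ≥ 3 vertices and tw(G) ≥ 2. Combining the bounds, tw(G) = 2.

2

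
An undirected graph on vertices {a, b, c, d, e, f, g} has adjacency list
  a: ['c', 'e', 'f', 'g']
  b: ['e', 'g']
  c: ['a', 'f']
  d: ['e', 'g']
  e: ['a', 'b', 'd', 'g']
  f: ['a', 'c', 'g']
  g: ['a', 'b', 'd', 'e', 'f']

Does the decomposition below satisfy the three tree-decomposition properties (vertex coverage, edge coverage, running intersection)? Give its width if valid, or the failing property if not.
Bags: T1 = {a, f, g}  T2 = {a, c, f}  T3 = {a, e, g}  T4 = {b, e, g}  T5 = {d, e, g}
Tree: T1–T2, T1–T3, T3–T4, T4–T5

Yes; width 2.

Checking the three conditions: (i) the bags cover all of {a, b, c, d, e, f, g}; (ii) for each edge, some bag contains both endpoints; (iii) the bags containing any fixed vertex form a subtree. All hold, so the decomposition is valid with width 3 − 1 = 2.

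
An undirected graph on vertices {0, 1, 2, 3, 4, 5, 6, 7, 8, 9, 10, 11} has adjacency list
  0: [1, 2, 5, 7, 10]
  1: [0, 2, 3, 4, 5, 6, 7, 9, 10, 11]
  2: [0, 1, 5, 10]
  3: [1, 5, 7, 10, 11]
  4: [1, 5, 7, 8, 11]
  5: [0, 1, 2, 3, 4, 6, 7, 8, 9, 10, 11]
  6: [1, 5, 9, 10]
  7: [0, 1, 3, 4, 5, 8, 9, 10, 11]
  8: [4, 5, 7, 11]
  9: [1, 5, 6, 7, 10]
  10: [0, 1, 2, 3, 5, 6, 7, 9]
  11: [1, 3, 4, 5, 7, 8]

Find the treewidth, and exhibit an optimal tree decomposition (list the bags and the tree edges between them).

Treewidth 4.
Bags: B1 = {1, 3, 5, 7, 11}  B2 = {1, 3, 5, 7, 10}  B3 = {1, 5, 7, 9, 10}  B4 = {1, 5, 6, 9, 10}  B5 = {0, 1, 5, 7, 10}  B6 = {0, 1, 2, 5, 10}  B7 = {1, 4, 5, 7, 11}  B8 = {4, 5, 7, 8, 11}
Tree: B1–B2, B2–B3, B3–B4, B3–B5, B5–B6, B1–B7, B7–B8

Every bag has size at most 5, so the width is 5 − 1 = 4 and tw(G) ≤ 4. Conversely, {4, 5, 7, 8, 11} is a clique of size 5, and the vertices of any clique must share a bag in every tree decomposition; so some bag has ≥ 5 vertices and tw(G) ≥ 4. The upper and lower bounds meet at 4, so that is the treewidth.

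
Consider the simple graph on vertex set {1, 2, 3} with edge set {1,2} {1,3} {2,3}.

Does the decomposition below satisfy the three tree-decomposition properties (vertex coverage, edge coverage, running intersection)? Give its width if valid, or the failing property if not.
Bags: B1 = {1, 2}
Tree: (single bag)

No — vertex 3 appears in no bag.

A tree decomposition must satisfy three properties: every vertex lies in some bag; for every edge, both endpoints lie together in some bag; and for every vertex, the bags containing it form a connected subtree. Here vertex 3 appears in no bag, so the decomposition is invalid.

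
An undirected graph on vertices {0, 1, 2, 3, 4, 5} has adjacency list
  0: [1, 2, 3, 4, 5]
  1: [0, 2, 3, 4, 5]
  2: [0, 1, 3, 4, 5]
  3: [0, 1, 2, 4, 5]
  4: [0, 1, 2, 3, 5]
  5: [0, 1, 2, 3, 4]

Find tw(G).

5

A width-5 tree decomposition is:
Bags: B1 = {0, 1, 2, 3, 4, 5}
Tree: (single bag)
With just one bag of size 6, the width is 6 − 1 = 5, so tw(G) ≤ 5. Conversely, {0, 1, 2, 3, 4, 5} is a clique of size 6, and the vertices of any clique must share a bag in every tree decomposition; so some bag has ≥ 6 vertices and tw(G) ≥ 5. The upper and lower bounds meet at 5, so that is the treewidth.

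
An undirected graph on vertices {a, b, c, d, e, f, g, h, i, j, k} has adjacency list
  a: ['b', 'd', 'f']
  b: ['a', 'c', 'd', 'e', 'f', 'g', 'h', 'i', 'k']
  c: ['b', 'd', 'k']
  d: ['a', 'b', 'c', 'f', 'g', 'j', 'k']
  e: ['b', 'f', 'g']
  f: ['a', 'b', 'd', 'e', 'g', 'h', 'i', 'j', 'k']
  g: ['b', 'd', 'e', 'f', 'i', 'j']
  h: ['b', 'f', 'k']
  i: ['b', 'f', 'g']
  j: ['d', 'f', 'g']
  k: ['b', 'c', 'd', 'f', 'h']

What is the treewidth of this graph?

A width-3 tree decomposition is:
Bags: B1 = {b, d, f, g}  B2 = {d, f, g, j}  B3 = {a, b, d, f}  B4 = {b, e, f, g}  B5 = {b, f, g, i}  B6 = {b, d, f, k}  B7 = {b, f, h, k}  B8 = {b, c, d, k}
Tree: B1–B2, B1–B3, B1–B4, B1–B5, B1–B6, B6–B7, B6–B8
Each bag holds 4 vertices, so the decomposition has width 3, which upper-bounds the treewidth. Conversely, {b, c, d, k} is a clique of size 4, and the vertices of any clique must share a bag in every tree decomposition; so some bag has ≥ 4 vertices and tw(G) ≥ 3. Therefore the treewidth is 3.

3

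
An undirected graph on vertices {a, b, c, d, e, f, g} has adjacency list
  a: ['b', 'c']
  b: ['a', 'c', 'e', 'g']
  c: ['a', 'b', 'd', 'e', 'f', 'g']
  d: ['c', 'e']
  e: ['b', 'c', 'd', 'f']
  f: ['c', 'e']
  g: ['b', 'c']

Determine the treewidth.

A width-2 tree decomposition is:
Bags: B1 = {c, d, e}  B2 = {b, c, e}  B3 = {c, e, f}  B4 = {a, b, c}  B5 = {b, c, g}
Tree: B1–B2, B1–B3, B2–B4, B2–B5
The largest bag has 3 vertices, giving width 2; this decomposition certifies tw(G) ≤ 2. Conversely, {c, d, e} is a clique of size 3, and the vertices of any clique must share a bag in every tree decomposition; so some bag has ≥ 3 vertices and tw(G) ≥ 2. Therefore the treewidth is 2.

2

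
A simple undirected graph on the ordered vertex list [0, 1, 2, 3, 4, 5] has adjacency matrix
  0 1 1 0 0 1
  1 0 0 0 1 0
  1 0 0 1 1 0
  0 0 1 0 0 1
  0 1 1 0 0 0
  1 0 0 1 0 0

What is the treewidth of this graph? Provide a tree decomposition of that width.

Treewidth 2.
Bags: B1 = {0, 1, 4}  B2 = {0, 2, 4}  B3 = {0, 2, 5}  B4 = {2, 3, 5}
Tree: B1–B2, B2–B3, B3–B4

Each bag holds 3 vertices, so the decomposition has width 2, which upper-bounds the treewidth. Since 1–4–2–0–1 is a cycle in G, G is not acyclic. Forests are exactly the graphs of treewidth ≤ 1, so tw(G) ≥ 2. Combining the bounds, tw(G) = 2.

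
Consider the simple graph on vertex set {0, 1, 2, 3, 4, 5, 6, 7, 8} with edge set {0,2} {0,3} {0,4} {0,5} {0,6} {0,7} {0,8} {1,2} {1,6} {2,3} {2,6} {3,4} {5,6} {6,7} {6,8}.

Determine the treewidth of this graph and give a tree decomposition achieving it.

Treewidth 2.
One such decomposition:
Bags: B1 = {0, 2, 3}  B2 = {0, 2, 6}  B3 = {0, 3, 4}  B4 = {1, 2, 6}  B5 = {0, 5, 6}  B6 = {0, 6, 7}  B7 = {0, 6, 8}
Tree: B1–B2, B1–B3, B2–B4, B2–B5, B2–B6, B5–B7

The largest bag has 3 vertices, giving width 2; this decomposition certifies tw(G) ≤ 2. On the other hand G contains the 3-clique {0, 2, 3}. A clique must lie in a single bag of any decomposition, so no decomposition can have width below 2. Combining the bounds, tw(G) = 2.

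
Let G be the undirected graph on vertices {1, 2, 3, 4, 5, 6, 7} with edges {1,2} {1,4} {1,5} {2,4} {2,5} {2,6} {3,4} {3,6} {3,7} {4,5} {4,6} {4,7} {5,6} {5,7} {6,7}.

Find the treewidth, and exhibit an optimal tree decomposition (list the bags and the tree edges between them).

Every bag has size at most 4, so the width is 4 − 1 = 3 and tw(G) ≤ 3. For the lower bound, the 4 vertices {3, 4, 6, 7} are pairwise adjacent, and any tree decomposition puts a clique entirely inside one bag — forcing width ≥ 3. Hence tw(G) = 3 exactly.

Treewidth 3.
One such decomposition:
Bags: B1 = {4, 5, 6, 7}  B2 = {2, 4, 5, 6}  B3 = {3, 4, 6, 7}  B4 = {1, 2, 4, 5}
Tree: B1–B2, B1–B3, B2–B4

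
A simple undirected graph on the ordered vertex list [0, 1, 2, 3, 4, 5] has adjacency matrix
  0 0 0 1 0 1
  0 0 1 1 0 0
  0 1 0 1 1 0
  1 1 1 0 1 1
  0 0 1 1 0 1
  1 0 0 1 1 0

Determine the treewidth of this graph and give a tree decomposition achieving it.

Treewidth 2.
One optimal decomposition is:
Bags: B1 = {3, 4, 5}  B2 = {0, 3, 5}  B3 = {2, 3, 4}  B4 = {1, 2, 3}
Tree: B1–B2, B1–B3, B3–B4

Every bag has size at most 3, so the width is 3 − 1 = 2 and tw(G) ≤ 2. Conversely, {0, 3, 5} is a clique of size 3, and the vertices of any clique must share a bag in every tree decomposition; so some bag has ≥ 3 vertices and tw(G) ≥ 2. The upper and lower bounds meet at 2, so that is the treewidth.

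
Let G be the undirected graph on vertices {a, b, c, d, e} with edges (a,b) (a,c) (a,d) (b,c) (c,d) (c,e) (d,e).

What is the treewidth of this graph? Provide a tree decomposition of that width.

Treewidth 2.
Bags: B1 = {c, d, e}  B2 = {a, c, d}  B3 = {a, b, c}
Tree: B1–B2, B2–B3

The largest bag has 3 vertices, giving width 2; this decomposition certifies tw(G) ≤ 2. For the lower bound, the 3 vertices {c, d, e} are pairwise adjacent, and any tree decomposition puts a clique entirely inside one bag — forcing width ≥ 2. Hence tw(G) = 2 exactly.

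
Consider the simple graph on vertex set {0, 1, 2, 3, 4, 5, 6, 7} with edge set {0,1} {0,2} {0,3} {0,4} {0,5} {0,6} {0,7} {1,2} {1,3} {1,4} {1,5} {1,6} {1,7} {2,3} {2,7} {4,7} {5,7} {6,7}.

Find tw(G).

3

A width-3 tree decomposition is:
Bags: B1 = {0, 1, 5, 7}  B2 = {0, 1, 2, 7}  B3 = {0, 1, 4, 7}  B4 = {0, 1, 2, 3}  B5 = {0, 1, 6, 7}
Tree: B1–B2, B2–B3, B2–B4, B1–B5
Every bag has size at most 4, so the width is 4 − 1 = 3 and tw(G) ≤ 3. Conversely, {0, 1, 2, 3} is a clique of size 4, and the vertices of any clique must share a bag in every tree decomposition; so some bag has ≥ 4 vertices and tw(G) ≥ 3. The upper and lower bounds meet at 3, so that is the treewidth.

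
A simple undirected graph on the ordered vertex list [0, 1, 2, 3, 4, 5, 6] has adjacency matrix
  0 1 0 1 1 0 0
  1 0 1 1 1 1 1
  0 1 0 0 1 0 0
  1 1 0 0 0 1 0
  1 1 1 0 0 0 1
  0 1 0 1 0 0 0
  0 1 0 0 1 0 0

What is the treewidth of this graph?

2

A width-2 tree decomposition is:
Bags: B1 = {1, 4, 6}  B2 = {0, 1, 4}  B3 = {0, 1, 3}  B4 = {1, 3, 5}  B5 = {1, 2, 4}
Tree: B1–B2, B2–B3, B3–B4, B1–B5
The largest bag has 3 vertices, giving width 2; this decomposition certifies tw(G) ≤ 2. Conversely, {0, 1, 3} is a clique of size 3, and the vertices of any clique must share a bag in every tree decomposition; so some bag has ≥ 3 vertices and tw(G) ≥ 2. The upper and lower bounds meet at 2, so that is the treewidth.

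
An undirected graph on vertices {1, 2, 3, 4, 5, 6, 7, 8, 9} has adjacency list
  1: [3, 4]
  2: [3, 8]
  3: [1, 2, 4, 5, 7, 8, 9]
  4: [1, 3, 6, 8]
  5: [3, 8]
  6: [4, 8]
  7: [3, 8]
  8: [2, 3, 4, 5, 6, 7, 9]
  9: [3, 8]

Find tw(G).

A width-2 tree decomposition is:
Bags: B1 = {3, 4, 8}  B2 = {3, 7, 8}  B3 = {3, 5, 8}  B4 = {2, 3, 8}  B5 = {1, 3, 4}  B6 = {3, 8, 9}  B7 = {4, 6, 8}
Tree: B1–B2, B1–B3, B3–B4, B1–B5, B2–B6, B1–B7
Each bag holds 3 vertices, so the decomposition has width 2, which upper-bounds the treewidth. For the lower bound, the 3 vertices {2, 3, 8} are pairwise adjacent, and any tree decomposition puts a clique entirely inside one bag — forcing width ≥ 2. Therefore the treewidth is 2.

2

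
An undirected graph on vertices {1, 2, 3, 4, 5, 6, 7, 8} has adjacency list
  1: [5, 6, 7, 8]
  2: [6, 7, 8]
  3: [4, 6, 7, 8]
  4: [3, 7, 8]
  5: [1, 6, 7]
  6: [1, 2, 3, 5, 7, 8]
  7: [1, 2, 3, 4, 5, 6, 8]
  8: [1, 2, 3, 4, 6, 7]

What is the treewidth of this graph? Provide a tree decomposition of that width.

Treewidth 3.
Bags: B1 = {2, 6, 7, 8}  B2 = {3, 6, 7, 8}  B3 = {1, 6, 7, 8}  B4 = {3, 4, 7, 8}  B5 = {1, 5, 6, 7}
Tree: B1–B2, B2–B3, B2–B4, B3–B5

Each bag holds 4 vertices, so the decomposition has width 3, which upper-bounds the treewidth. For the lower bound, the 4 vertices {3, 4, 7, 8} are pairwise adjacent, and any tree decomposition puts a clique entirely inside one bag — forcing width ≥ 3. Hence tw(G) = 3 exactly.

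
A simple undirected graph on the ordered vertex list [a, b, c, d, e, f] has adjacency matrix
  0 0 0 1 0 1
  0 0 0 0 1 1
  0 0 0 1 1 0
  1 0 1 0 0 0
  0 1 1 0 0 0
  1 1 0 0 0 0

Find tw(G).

A width-2 tree decomposition is:
Bags: B1 = {a, d, f}  B2 = {c, d, f}  B3 = {c, e, f}  B4 = {b, e, f}
Tree: B1–B2, B2–B3, B3–B4
The largest bag has 3 vertices, giving width 2; this decomposition certifies tw(G) ≤ 2. Since f–a–d–c–e–b–f is a cycle in G, G is not acyclic. Forests are exactly the graphs of treewidth ≤ 1, so tw(G) ≥ 2. Combining the bounds, tw(G) = 2.

2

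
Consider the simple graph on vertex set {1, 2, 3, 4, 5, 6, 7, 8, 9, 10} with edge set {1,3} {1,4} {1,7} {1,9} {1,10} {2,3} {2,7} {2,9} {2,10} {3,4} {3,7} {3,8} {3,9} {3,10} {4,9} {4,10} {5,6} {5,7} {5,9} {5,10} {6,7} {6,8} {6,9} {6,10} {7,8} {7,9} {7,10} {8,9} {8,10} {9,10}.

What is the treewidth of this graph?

4

A width-4 tree decomposition is:
Bags: B1 = {6, 7, 8, 9, 10}  B2 = {3, 7, 8, 9, 10}  B3 = {5, 6, 7, 9, 10}  B4 = {1, 3, 7, 9, 10}  B5 = {2, 3, 7, 9, 10}  B6 = {1, 3, 4, 9, 10}
Tree: B1–B2, B1–B3, B2–B4, B4–B5, B4–B6
Every bag has size at most 5, so the width is 5 − 1 = 4 and tw(G) ≤ 4. On the other hand G contains the 5-clique {1, 3, 4, 9, 10}. A clique must lie in a single bag of any decomposition, so no decomposition can have width below 4. Therefore the treewidth is 4.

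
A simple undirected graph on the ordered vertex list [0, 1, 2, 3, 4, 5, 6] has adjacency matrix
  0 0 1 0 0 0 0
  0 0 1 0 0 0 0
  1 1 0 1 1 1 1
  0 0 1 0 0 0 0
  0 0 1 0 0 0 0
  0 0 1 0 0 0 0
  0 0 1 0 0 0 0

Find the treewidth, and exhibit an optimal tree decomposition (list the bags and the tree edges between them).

Each bag holds 2 vertices, so the decomposition has width 1, which upper-bounds the treewidth. Any graph with an edge has treewidth ≥ 1, and G has the edge 2–4. The upper and lower bounds meet at 1, so that is the treewidth.

Treewidth 1.
One optimal decomposition is:
Bags: B1 = {2, 4}  B2 = {2, 6}  B3 = {2, 5}  B4 = {2, 3}  B5 = {1, 2}  B6 = {0, 2}
Tree: B1–B2, B1–B3, B1–B4, B1–B5, B3–B6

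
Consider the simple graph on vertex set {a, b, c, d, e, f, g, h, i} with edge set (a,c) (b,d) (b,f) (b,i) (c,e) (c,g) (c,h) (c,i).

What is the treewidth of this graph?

A width-1 tree decomposition is:
Bags: B1 = {c, i}  B2 = {b, i}  B3 = {c, e}  B4 = {a, c}  B5 = {c, g}  B6 = {b, d}  B7 = {c, h}  B8 = {b, f}
Tree: B1–B2, B1–B3, B3–B4, B3–B5, B2–B6, B3–B7, B2–B8
The largest bag has 2 vertices, giving width 1; this decomposition certifies tw(G) ≤ 1. G has an edge, so its treewidth is at least 1. Hence tw(G) = 1 exactly.

1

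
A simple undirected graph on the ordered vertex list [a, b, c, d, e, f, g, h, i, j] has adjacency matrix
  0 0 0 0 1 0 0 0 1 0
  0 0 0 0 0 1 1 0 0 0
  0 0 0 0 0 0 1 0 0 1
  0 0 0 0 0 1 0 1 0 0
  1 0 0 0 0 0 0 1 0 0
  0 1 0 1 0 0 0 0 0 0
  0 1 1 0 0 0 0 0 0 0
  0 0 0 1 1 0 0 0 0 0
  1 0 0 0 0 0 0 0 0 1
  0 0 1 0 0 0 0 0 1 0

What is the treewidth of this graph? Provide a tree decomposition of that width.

Each bag holds 3 vertices, so the decomposition has width 2, which upper-bounds the treewidth. The edges i–a–e–h–d–f–b–g–c–j–i form a cycle, so G is not a tree and its treewidth is at least 2. The upper and lower bounds meet at 2, so that is the treewidth.

Treewidth 2.
One optimal decomposition is:
Bags: B1 = {a, e, i}  B2 = {e, h, i}  B3 = {d, h, i}  B4 = {d, f, i}  B5 = {b, f, i}  B6 = {b, g, i}  B7 = {c, g, i}  B8 = {c, i, j}
Tree: B1–B2, B2–B3, B3–B4, B4–B5, B5–B6, B6–B7, B7–B8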